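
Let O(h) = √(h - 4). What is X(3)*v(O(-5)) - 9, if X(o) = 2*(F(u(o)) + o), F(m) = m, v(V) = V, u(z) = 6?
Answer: -9 + 54*I ≈ -9.0 + 54.0*I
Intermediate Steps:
O(h) = √(-4 + h)
X(o) = 12 + 2*o (X(o) = 2*(6 + o) = 12 + 2*o)
X(3)*v(O(-5)) - 9 = (12 + 2*3)*√(-4 - 5) - 9 = (12 + 6)*√(-9) - 9 = 18*(3*I) - 9 = 54*I - 9 = -9 + 54*I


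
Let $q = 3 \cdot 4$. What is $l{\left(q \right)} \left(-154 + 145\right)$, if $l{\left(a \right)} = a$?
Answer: $-108$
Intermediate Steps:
$q = 12$
$l{\left(q \right)} \left(-154 + 145\right) = 12 \left(-154 + 145\right) = 12 \left(-9\right) = -108$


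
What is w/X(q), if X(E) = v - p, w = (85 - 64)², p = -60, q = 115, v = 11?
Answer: 441/71 ≈ 6.2113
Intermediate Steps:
w = 441 (w = 21² = 441)
X(E) = 71 (X(E) = 11 - 1*(-60) = 11 + 60 = 71)
w/X(q) = 441/71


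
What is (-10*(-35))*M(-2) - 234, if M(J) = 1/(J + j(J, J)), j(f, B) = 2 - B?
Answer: -59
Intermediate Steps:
M(J) = ½ (M(J) = 1/(J + (2 - J)) = 1/2 = ½)
(-10*(-35))*M(-2) - 234 = -10*(-35)*(½) - 234 = 350*(½) - 234 = 175 - 234 = -59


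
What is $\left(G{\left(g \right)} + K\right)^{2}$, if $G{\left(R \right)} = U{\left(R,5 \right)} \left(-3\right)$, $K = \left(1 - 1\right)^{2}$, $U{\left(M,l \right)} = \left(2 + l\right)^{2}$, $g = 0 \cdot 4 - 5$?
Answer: $21609$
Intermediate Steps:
$g = -5$ ($g = 0 - 5 = -5$)
$K = 0$ ($K = 0^{2} = 0$)
$G{\left(R \right)} = -147$ ($G{\left(R \right)} = \left(2 + 5\right)^{2} \left(-3\right) = 7^{2} \left(-3\right) = 49 \left(-3\right) = -147$)
$\left(G{\left(g \right)} + K\right)^{2} = \left(-147 + 0\right)^{2} = \left(-147\right)^{2} = 21609$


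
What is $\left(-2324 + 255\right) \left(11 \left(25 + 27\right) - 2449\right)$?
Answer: $3883513$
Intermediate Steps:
$\left(-2324 + 255\right) \left(11 \left(25 + 27\right) - 2449\right) = - 2069 \left(11 \cdot 52 - 2449\right) = - 2069 \left(572 - 2449\right) = \left(-2069\right) \left(-1877\right) = 3883513$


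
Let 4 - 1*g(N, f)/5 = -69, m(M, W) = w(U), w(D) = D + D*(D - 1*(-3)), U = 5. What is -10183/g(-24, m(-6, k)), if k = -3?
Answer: -10183/365 ≈ -27.899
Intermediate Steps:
w(D) = D + D*(3 + D) (w(D) = D + D*(D + 3) = D + D*(3 + D))
m(M, W) = 45 (m(M, W) = 5*(4 + 5) = 5*9 = 45)
g(N, f) = 365 (g(N, f) = 20 - 5*(-69) = 20 + 345 = 365)
-10183/g(-24, m(-6, k)) = -10183/365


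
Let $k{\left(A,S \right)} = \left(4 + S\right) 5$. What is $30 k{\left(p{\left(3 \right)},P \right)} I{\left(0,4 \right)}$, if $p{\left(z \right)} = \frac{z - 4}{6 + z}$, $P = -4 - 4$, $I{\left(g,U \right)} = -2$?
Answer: $1200$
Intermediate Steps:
$P = -8$
$p{\left(z \right)} = \frac{-4 + z}{6 + z}$
$k{\left(A,S \right)} = 20 + 5 S$
$30 k{\left(p{\left(3 \right)},P \right)} I{\left(0,4 \right)} = 30 \left(20 + 5 \left(-8\right)\right) \left(-2\right) = 30 \left(20 - 40\right) \left(-2\right) = 30 \left(-20\right) \left(-2\right) = \left(-600\right) \left(-2\right) = 1200$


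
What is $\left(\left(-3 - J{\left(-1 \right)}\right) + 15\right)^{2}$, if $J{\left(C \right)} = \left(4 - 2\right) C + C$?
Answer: $225$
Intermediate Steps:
$J{\left(C \right)} = 3 C$ ($J{\left(C \right)} = 2 C + C = 3 C$)
$\left(\left(-3 - J{\left(-1 \right)}\right) + 15\right)^{2} = \left(\left(-3 - 3 \left(-1\right)\right) + 15\right)^{2} = \left(\left(-3 - -3\right) + 15\right)^{2} = \left(\left(-3 + 3\right) + 15\right)^{2} = \left(0 + 15\right)^{2} = 15^{2} = 225$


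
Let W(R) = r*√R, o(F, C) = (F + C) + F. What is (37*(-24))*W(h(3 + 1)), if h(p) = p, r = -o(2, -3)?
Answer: 1776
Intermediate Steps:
o(F, C) = C + 2*F (o(F, C) = (C + F) + F = C + 2*F)
r = -1 (r = -(-3 + 2*2) = -(-3 + 4) = -1*1 = -1)
W(R) = -√R
(37*(-24))*W(h(3 + 1)) = (37*(-24))*(-√(3 + 1)) = -(-888)*√4 = -(-888)*2 = -888*(-2) = 1776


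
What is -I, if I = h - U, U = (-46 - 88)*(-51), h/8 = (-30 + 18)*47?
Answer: 11346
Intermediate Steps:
h = -4512 (h = 8*((-30 + 18)*47) = 8*(-12*47) = 8*(-564) = -4512)
U = 6834 (U = -134*(-51) = 6834)
I = -11346 (I = -4512 - 1*6834 = -4512 - 6834 = -11346)
-I = -1*(-11346) = 11346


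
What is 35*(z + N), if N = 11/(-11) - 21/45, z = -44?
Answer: -4774/3 ≈ -1591.3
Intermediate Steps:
N = -22/15 (N = 11*(-1/11) - 21*1/45 = -1 - 7/15 = -22/15 ≈ -1.4667)
35*(z + N) = 35*(-44 - 22/15) = 35*(-682/15) = -4774/3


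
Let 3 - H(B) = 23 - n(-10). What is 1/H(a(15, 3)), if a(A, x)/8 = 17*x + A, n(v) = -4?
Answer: -1/24 ≈ -0.041667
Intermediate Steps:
a(A, x) = 8*A + 136*x (a(A, x) = 8*(17*x + A) = 8*(A + 17*x) = 8*A + 136*x)
H(B) = -24 (H(B) = 3 - (23 - 1*(-4)) = 3 - (23 + 4) = 3 - 1*27 = 3 - 27 = -24)
1/H(a(15, 3)) = 1/(-24) = -1/24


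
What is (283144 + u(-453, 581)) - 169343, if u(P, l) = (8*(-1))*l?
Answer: 109153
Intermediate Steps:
u(P, l) = -8*l
(283144 + u(-453, 581)) - 169343 = (283144 - 8*581) - 169343 = (283144 - 4648) - 169343 = 278496 - 169343 = 109153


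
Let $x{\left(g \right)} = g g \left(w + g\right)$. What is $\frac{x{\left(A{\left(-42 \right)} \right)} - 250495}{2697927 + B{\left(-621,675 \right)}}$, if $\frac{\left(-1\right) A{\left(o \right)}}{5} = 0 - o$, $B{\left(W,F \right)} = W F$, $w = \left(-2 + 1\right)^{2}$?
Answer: $- \frac{1352485}{325536} \approx -4.1546$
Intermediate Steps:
$w = 1$ ($w = \left(-1\right)^{2} = 1$)
$B{\left(W,F \right)} = F W$
$A{\left(o \right)} = 5 o$ ($A{\left(o \right)} = - 5 \left(0 - o\right) = - 5 \left(- o\right) = 5 o$)
$x{\left(g \right)} = g^{2} \left(1 + g\right)$ ($x{\left(g \right)} = g g \left(1 + g\right) = g^{2} \left(1 + g\right)$)
$\frac{x{\left(A{\left(-42 \right)} \right)} - 250495}{2697927 + B{\left(-621,675 \right)}} = \frac{\left(5 \left(-42\right)\right)^{2} \left(1 + 5 \left(-42\right)\right) - 250495}{2697927 + 675 \left(-621\right)} = \frac{\left(-210\right)^{2} \left(1 - 210\right) - 250495}{2697927 - 419175} = \frac{44100 \left(-209\right) - 250495}{2278752} = \left(-9216900 - 250495\right) \frac{1}{2278752} = \left(-9467395\right) \frac{1}{2278752} = - \frac{1352485}{325536}$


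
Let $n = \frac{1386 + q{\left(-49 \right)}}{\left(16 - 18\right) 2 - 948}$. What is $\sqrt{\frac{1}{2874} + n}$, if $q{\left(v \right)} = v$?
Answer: $\frac{i \sqrt{13406586342}}{97716} \approx 1.1849 i$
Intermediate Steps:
$n = - \frac{191}{136}$ ($n = \frac{1386 - 49}{\left(16 - 18\right) 2 - 948} = \frac{1337}{\left(-2\right) 2 - 948} = \frac{1337}{-4 - 948} = \frac{1337}{-952} = 1337 \left(- \frac{1}{952}\right) = - \frac{191}{136} \approx -1.4044$)
$\sqrt{\frac{1}{2874} + n} = \sqrt{\frac{1}{2874} - \frac{191}{136}} = \sqrt{- \frac{274399}{195432}} = \frac{i \sqrt{13406586342}}{97716}$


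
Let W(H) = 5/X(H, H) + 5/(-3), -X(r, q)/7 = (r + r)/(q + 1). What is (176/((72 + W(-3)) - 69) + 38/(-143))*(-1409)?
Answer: -743464486/3289 ≈ -2.2605e+5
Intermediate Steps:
X(r, q) = -14*r/(1 + q) (X(r, q) = -7*(r + r)/(q + 1) = -7*2*r/(1 + q) = -14*r/(1 + q))
W(H) = -5/3 - 5*(1 + H)/(14*H) (W(H) = 5/((-14*H/(1 + H))) + 5/(-3) = 5*(-(1 + H)/(14*H)) + 5*(-1/3) = -5*(1 + H)/(14*H) - 5/3 = -5/3 - 5*(1 + H)/(14*H))
(176/((72 + W(-3)) - 69) + 38/(-143))*(-1409) = (176/((72 + (5/42)*(-3 - 17*(-3))/(-3)) - 69) + 38/(-143))*(-1409) = (176/((72 + (5/42)*(-1/3)*(-3 + 51)) - 69) + 38*(-1/143))*(-1409) = (176/((72 + (5/42)*(-1/3)*48) - 69) - 38/143)*(-1409) = (176/((72 - 40/21) - 69) - 38/143)*(-1409) = (176/(1472/21 - 69) - 38/143)*(-1409) = (176/(23/21) - 38/143)*(-1409) = (176*(21/23) - 38/143)*(-1409) = (3696/23 - 38/143)*(-1409) = (527654/3289)*(-1409) = -743464486/3289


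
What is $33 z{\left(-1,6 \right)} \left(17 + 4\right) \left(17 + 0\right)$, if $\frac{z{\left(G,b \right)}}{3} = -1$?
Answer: $-35343$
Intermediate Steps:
$z{\left(G,b \right)} = -3$ ($z{\left(G,b \right)} = 3 \left(-1\right) = -3$)
$33 z{\left(-1,6 \right)} \left(17 + 4\right) \left(17 + 0\right) = 33 \left(-3\right) \left(17 + 4\right) \left(17 + 0\right) = - 99 \cdot 21 \cdot 17 = \left(-99\right) 357 = -35343$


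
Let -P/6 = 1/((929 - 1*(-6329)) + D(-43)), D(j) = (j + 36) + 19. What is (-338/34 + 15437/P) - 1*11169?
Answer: -954499541/51 ≈ -1.8716e+7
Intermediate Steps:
D(j) = 55 + j (D(j) = (36 + j) + 19 = 55 + j)
P = -3/3635 (P = -6/((929 - 1*(-6329)) + (55 - 43)) = -6/((929 + 6329) + 12) = -6/(7258 + 12) = -6/7270 = -6*1/7270 = -3/3635 ≈ -0.00082531)
(-338/34 + 15437/P) - 1*11169 = (-338/34 + 15437/(-3/3635)) - 1*11169 = (-338*1/34 + 15437*(-3635/3)) - 11169 = (-169/17 - 56113495/3) - 11169 = -953929922/51 - 11169 = -954499541/51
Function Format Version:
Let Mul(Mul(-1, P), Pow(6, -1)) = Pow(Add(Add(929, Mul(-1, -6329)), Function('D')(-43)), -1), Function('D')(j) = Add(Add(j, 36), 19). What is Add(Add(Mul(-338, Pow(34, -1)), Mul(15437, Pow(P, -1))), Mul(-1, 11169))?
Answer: Rational(-954499541, 51) ≈ -1.8716e+7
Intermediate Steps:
Function('D')(j) = Add(55, j) (Function('D')(j) = Add(Add(36, j), 19) = Add(55, j))
P = Rational(-3, 3635) (P = Mul(-6, Pow(Add(Add(929, Mul(-1, -6329)), Add(55, -43)), -1)) = Mul(-6, Pow(Add(Add(929, 6329), 12), -1)) = Mul(-6, Pow(Add(7258, 12), -1)) = Mul(-6, Pow(7270, -1)) = Mul(-6, Rational(1, 7270)) = Rational(-3, 3635) ≈ -0.00082531)
Add(Add(Mul(-338, Pow(34, -1)), Mul(15437, Pow(P, -1))), Mul(-1, 11169)) = Add(Add(Mul(-338, Pow(34, -1)), Mul(15437, Pow(Rational(-3, 3635), -1))), Mul(-1, 11169)) = Add(Add(Mul(-338, Rational(1, 34)), Mul(15437, Rational(-3635, 3))), -11169) = Add(Add(Rational(-169, 17), Rational(-56113495, 3)), -11169) = Add(Rational(-953929922, 51), -11169) = Rational(-954499541, 51)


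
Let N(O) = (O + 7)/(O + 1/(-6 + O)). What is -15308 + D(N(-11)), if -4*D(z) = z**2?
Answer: -135261777/8836 ≈ -15308.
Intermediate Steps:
N(O) = (7 + O)/(O + 1/(-6 + O))
D(z) = -z**2/4
-15308 + D(N(-11)) = -15308 - (-42 - 11 + (-11)**2)**2/(1 + (-11)**2 - 6*(-11))**2/4 = -15308 - (-42 - 11 + 121)**2/(1 + 121 + 66)**2/4 = -15308 - (68/188)**2/4 = -15308 - ((1/188)*68)**2/4 = -15308 - (17/47)**2/4 = -15308 - 1/4*289/2209 = -15308 - 289/8836 = -135261777/8836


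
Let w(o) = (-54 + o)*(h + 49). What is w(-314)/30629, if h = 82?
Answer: -48208/30629 ≈ -1.5739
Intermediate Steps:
w(o) = -7074 + 131*o (w(o) = (-54 + o)*(82 + 49) = (-54 + o)*131 = -7074 + 131*o)
w(-314)/30629 = (-7074 + 131*(-314))/30629 = (-7074 - 41134)*(1/30629) = -48208*1/30629 = -48208/30629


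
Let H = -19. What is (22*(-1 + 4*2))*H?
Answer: -2926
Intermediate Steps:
(22*(-1 + 4*2))*H = (22*(-1 + 4*2))*(-19) = (22*(-1 + 8))*(-19) = (22*7)*(-19) = 154*(-19) = -2926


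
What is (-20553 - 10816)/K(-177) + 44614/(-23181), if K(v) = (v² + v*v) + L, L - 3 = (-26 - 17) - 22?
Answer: -3519822733/1451037876 ≈ -2.4257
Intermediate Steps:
L = -62 (L = 3 + ((-26 - 17) - 22) = 3 + (-43 - 22) = 3 - 65 = -62)
K(v) = -62 + 2*v² (K(v) = (v² + v*v) - 62 = (v² + v²) - 62 = 2*v² - 62 = -62 + 2*v²)
(-20553 - 10816)/K(-177) + 44614/(-23181) = (-20553 - 10816)/(-62 + 2*(-177)²) + 44614/(-23181) = -31369/(-62 + 2*31329) + 44614*(-1/23181) = -31369/(-62 + 62658) - 44614/23181 = -31369/62596 - 44614/23181 = -3519822733/1451037876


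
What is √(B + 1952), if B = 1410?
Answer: 41*√2 ≈ 57.983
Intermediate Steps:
√(B + 1952) = √(1410 + 1952) = √3362 = 41*√2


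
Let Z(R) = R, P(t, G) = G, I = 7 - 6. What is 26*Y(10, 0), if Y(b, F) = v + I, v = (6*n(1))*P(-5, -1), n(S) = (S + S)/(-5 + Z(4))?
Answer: 338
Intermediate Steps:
I = 1
n(S) = -2*S (n(S) = (S + S)/(-5 + 4) = (2*S)/(-1) = (2*S)*(-1) = -2*S)
v = 12 (v = (6*(-2*1))*(-1) = (6*(-2))*(-1) = -12*(-1) = 12)
Y(b, F) = 13 (Y(b, F) = 12 + 1 = 13)
26*Y(10, 0) = 26*13 = 338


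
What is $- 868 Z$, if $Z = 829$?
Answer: $-719572$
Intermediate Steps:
$- 868 Z = \left(-868\right) 829 = -719572$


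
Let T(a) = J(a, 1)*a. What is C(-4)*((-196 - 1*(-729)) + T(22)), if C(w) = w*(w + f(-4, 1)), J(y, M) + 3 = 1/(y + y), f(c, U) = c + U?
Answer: 13090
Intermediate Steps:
f(c, U) = U + c
J(y, M) = -3 + 1/(2*y) (J(y, M) = -3 + 1/(y + y) = -3 + 1/(2*y))
C(w) = w*(-3 + w) (C(w) = w*(w + (1 - 4)) = w*(w - 3) = w*(-3 + w))
T(a) = a*(-3 + 1/(2*a)) (T(a) = (-3 + 1/(2*a))*a = a*(-3 + 1/(2*a)))
C(-4)*((-196 - 1*(-729)) + T(22)) = (-4*(-3 - 4))*((-196 - 1*(-729)) + (½ - 3*22)) = (-4*(-7))*((-196 + 729) + (½ - 66)) = 28*(533 - 131/2) = 28*(935/2) = 13090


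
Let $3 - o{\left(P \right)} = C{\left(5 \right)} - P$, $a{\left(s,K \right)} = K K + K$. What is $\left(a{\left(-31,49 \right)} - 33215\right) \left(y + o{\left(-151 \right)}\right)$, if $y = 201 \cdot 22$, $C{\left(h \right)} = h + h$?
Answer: $-131181960$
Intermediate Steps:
$a{\left(s,K \right)} = K + K^{2}$ ($a{\left(s,K \right)} = K^{2} + K = K + K^{2}$)
$C{\left(h \right)} = 2 h$
$o{\left(P \right)} = -7 + P$ ($o{\left(P \right)} = 3 - \left(2 \cdot 5 - P\right) = 3 - \left(10 - P\right) = 3 + \left(-10 + P\right) = -7 + P$)
$y = 4422$
$\left(a{\left(-31,49 \right)} - 33215\right) \left(y + o{\left(-151 \right)}\right) = \left(49 \left(1 + 49\right) - 33215\right) \left(4422 - 158\right) = \left(49 \cdot 50 - 33215\right) \left(4422 - 158\right) = \left(2450 - 33215\right) 4264 = \left(-30765\right) 4264 = -131181960$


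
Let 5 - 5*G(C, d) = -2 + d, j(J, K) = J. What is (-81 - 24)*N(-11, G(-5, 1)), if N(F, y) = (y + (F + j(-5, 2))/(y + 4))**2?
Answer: -312564/845 ≈ -369.90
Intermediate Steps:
G(C, d) = 7/5 - d/5 (G(C, d) = 1 - (-2 + d)/5 = 1 + (2/5 - d/5) = 7/5 - d/5)
N(F, y) = (y + (-5 + F)/(4 + y))**2 (N(F, y) = (y + (F - 5)/(y + 4))**2 = (y + (-5 + F)/(4 + y))**2)
(-81 - 24)*N(-11, G(-5, 1)) = (-81 - 24)*((-5 - 11 + (7/5 - 1/5*1)**2 + 4*(7/5 - 1/5*1))**2/(4 + (7/5 - 1/5*1))**2) = -105*(-5 - 11 + (7/5 - 1/5)**2 + 4*(7/5 - 1/5))**2/(4 + (7/5 - 1/5))**2 = -105*(-5 - 11 + (6/5)**2 + 4*(6/5))**2/(4 + 6/5)**2 = -105*(-5 - 11 + 36/25 + 24/5)**2/(26/5)**2 = -2625*(-244/25)**2/676 = -2625*59536/(676*625) = -105*14884/4225 = -312564/845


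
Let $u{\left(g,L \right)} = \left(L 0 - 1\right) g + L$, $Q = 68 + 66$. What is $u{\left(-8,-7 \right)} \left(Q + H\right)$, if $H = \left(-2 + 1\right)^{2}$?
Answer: $135$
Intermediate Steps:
$Q = 134$
$H = 1$ ($H = \left(-1\right)^{2} = 1$)
$u{\left(g,L \right)} = L - g$ ($u{\left(g,L \right)} = \left(0 - 1\right) g + L = - g + L = L - g$)
$u{\left(-8,-7 \right)} \left(Q + H\right) = \left(-7 - -8\right) \left(134 + 1\right) = \left(-7 + 8\right) 135 = 1 \cdot 135 = 135$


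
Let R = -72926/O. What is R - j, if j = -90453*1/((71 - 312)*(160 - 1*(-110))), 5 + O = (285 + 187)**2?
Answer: -8298774569/4832076510 ≈ -1.7174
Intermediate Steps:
O = 222779 (O = -5 + (285 + 187)**2 = -5 + 472**2 = -5 + 222784 = 222779)
R = -72926/222779 ≈ -0.32735
j = 30151/21690 (j = -90453*(-1/(241*(160 + 110))) = -90453/((-241*270)) = -90453/(-65070) = -90453*(-1/65070) = 30151/21690 ≈ 1.3901)
R - j = -72926/222779 - 1*30151/21690 = -72926/222779 - 30151/21690 = -8298774569/4832076510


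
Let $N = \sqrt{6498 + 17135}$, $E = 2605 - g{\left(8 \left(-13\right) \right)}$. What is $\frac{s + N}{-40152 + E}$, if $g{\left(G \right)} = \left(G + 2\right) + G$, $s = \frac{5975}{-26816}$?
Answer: $\frac{5975}{1001336256} - \frac{\sqrt{23633}}{37341} \approx -0.004111$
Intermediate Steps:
$s = - \frac{5975}{26816}$ ($s = 5975 \left(- \frac{1}{26816}\right) = - \frac{5975}{26816} \approx -0.22281$)
$g{\left(G \right)} = 2 + 2 G$ ($g{\left(G \right)} = \left(2 + G\right) + G = 2 + 2 G$)
$E = 2811$ ($E = 2605 - \left(2 + 2 \cdot 8 \left(-13\right)\right) = 2605 - \left(2 + 2 \left(-104\right)\right) = 2605 - \left(2 - 208\right) = 2605 - -206 = 2605 + 206 = 2811$)
$N = \sqrt{23633} \approx 153.73$
$\frac{s + N}{-40152 + E} = \frac{- \frac{5975}{26816} + \sqrt{23633}}{-40152 + 2811} = \frac{- \frac{5975}{26816} + \sqrt{23633}}{-37341} = \left(- \frac{5975}{26816} + \sqrt{23633}\right) \left(- \frac{1}{37341}\right) = \frac{5975}{1001336256} - \frac{\sqrt{23633}}{37341}$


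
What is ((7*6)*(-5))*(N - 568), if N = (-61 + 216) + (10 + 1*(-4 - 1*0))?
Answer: 85470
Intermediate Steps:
N = 161 (N = 155 + (10 + 1*(-4 + 0)) = 155 + (10 + 1*(-4)) = 155 + (10 - 4) = 155 + 6 = 161)
((7*6)*(-5))*(N - 568) = ((7*6)*(-5))*(161 - 568) = (42*(-5))*(-407) = -210*(-407) = 85470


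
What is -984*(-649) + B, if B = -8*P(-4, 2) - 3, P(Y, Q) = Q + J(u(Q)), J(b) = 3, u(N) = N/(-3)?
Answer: 638573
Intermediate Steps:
u(N) = -N/3 (u(N) = N*(-1/3) = -N/3)
P(Y, Q) = 3 + Q (P(Y, Q) = Q + 3 = 3 + Q)
B = -43 (B = -8*(3 + 2) - 3 = -8*5 - 3 = -40 - 3 = -43)
-984*(-649) + B = -984*(-649) - 43 = 638616 - 43 = 638573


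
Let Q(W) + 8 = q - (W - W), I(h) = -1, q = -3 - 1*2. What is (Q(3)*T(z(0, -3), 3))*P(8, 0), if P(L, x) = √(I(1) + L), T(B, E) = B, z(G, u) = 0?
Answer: 0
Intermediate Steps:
q = -5 (q = -3 - 2 = -5)
Q(W) = -13 (Q(W) = -8 + (-5 - (W - W)) = -8 + (-5 - 1*0) = -8 + (-5 + 0) = -8 - 5 = -13)
P(L, x) = √(-1 + L)
(Q(3)*T(z(0, -3), 3))*P(8, 0) = (-13*0)*√(-1 + 8) = 0*√7 = 0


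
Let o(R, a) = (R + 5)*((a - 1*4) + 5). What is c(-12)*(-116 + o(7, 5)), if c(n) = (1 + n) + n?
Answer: 1012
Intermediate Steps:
o(R, a) = (1 + a)*(5 + R) (o(R, a) = (5 + R)*((a - 4) + 5) = (5 + R)*((-4 + a) + 5) = (5 + R)*(1 + a) = (1 + a)*(5 + R))
c(n) = 1 + 2*n
c(-12)*(-116 + o(7, 5)) = (1 + 2*(-12))*(-116 + (5 + 7 + 5*5 + 7*5)) = (1 - 24)*(-116 + (5 + 7 + 25 + 35)) = -23*(-116 + 72) = -23*(-44) = 1012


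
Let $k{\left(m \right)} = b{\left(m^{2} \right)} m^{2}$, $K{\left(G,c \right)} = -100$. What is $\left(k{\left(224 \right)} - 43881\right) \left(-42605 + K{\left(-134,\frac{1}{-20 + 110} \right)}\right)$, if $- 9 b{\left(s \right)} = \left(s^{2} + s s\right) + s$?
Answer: $1198832894106273465$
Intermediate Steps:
$b{\left(s \right)} = - \frac{2 s^{2}}{9} - \frac{s}{9}$ ($b{\left(s \right)} = - \frac{\left(s^{2} + s s\right) + s}{9} = - \frac{\left(s^{2} + s^{2}\right) + s}{9} = - \frac{2 s^{2} + s}{9} = - \frac{s + 2 s^{2}}{9} = - \frac{2 s^{2}}{9} - \frac{s}{9}$)
$k{\left(m \right)} = - \frac{m^{4} \left(1 + 2 m^{2}\right)}{9}$ ($k{\left(m \right)} = - \frac{m^{2} \left(1 + 2 m^{2}\right)}{9} m^{2} = - \frac{m^{4} \left(1 + 2 m^{2}\right)}{9}$)
$\left(k{\left(224 \right)} - 43881\right) \left(-42605 + K{\left(-134,\frac{1}{-20 + 110} \right)}\right) = \left(\frac{224^{4} \left(-1 - 2 \cdot 224^{2}\right)}{9} - 43881\right) \left(-42605 - 100\right) = \left(\frac{1}{9} \cdot 2517630976 \left(-1 - 100352\right) - 43881\right) \left(-42705\right) = \left(\frac{1}{9} \cdot 2517630976 \left(-100353\right) - 43881\right) \left(-42705\right) = \left(- \frac{84217273778176}{3} - 43881\right) \left(-42705\right) = \left(- \frac{84217273909819}{3}\right) \left(-42705\right) = 1198832894106273465$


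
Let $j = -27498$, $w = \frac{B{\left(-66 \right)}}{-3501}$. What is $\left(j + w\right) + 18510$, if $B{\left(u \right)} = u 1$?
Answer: $- \frac{10488974}{1167} \approx -8988.0$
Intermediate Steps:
$B{\left(u \right)} = u$
$w = \frac{22}{1167}$ ($w = - \frac{66}{-3501} = \left(-66\right) \left(- \frac{1}{3501}\right) = \frac{22}{1167} \approx 0.018852$)
$\left(j + w\right) + 18510 = \left(-27498 + \frac{22}{1167}\right) + 18510 = - \frac{32090144}{1167} + 18510 = - \frac{10488974}{1167}$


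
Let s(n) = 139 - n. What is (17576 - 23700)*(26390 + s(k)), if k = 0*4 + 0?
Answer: -162463596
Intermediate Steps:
k = 0 (k = 0 + 0 = 0)
(17576 - 23700)*(26390 + s(k)) = (17576 - 23700)*(26390 + (139 - 1*0)) = -6124*(26390 + (139 + 0)) = -6124*(26390 + 139) = -6124*26529 = -162463596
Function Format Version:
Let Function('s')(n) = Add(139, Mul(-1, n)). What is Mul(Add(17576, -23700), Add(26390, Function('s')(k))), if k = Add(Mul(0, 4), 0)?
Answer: -162463596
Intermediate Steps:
k = 0 (k = Add(0, 0) = 0)
Mul(Add(17576, -23700), Add(26390, Function('s')(k))) = Mul(Add(17576, -23700), Add(26390, Add(139, Mul(-1, 0)))) = Mul(-6124, Add(26390, Add(139, 0))) = Mul(-6124, Add(26390, 139)) = Mul(-6124, 26529) = -162463596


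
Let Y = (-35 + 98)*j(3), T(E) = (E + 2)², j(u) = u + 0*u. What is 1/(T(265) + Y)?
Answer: 1/71478 ≈ 1.3990e-5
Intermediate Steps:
j(u) = u (j(u) = u + 0 = u)
T(E) = (2 + E)²
Y = 189 (Y = (-35 + 98)*3 = 63*3 = 189)
1/(T(265) + Y) = 1/((2 + 265)² + 189) = 1/(267² + 189) = 1/(71289 + 189) = 1/71478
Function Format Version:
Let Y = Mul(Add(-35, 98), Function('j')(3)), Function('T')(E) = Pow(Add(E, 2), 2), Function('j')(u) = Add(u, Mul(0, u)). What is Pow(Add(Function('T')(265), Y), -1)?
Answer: Rational(1, 71478) ≈ 1.3990e-5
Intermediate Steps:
Function('j')(u) = u (Function('j')(u) = Add(u, 0) = u)
Function('T')(E) = Pow(Add(2, E), 2)
Y = 189 (Y = Mul(Add(-35, 98), 3) = Mul(63, 3) = 189)
Pow(Add(Function('T')(265), Y), -1) = Pow(Add(Pow(Add(2, 265), 2), 189), -1) = Pow(Add(Pow(267, 2), 189), -1) = Pow(Add(71289, 189), -1) = Pow(71478, -1) = Rational(1, 71478)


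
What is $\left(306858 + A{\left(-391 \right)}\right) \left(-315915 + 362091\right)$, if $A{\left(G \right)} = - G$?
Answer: $14187529824$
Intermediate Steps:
$\left(306858 + A{\left(-391 \right)}\right) \left(-315915 + 362091\right) = \left(306858 - -391\right) \left(-315915 + 362091\right) = \left(306858 + 391\right) 46176 = 307249 \cdot 46176 = 14187529824$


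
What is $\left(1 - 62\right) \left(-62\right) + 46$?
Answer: $3828$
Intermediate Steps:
$\left(1 - 62\right) \left(-62\right) + 46 = \left(-61\right) \left(-62\right) + 46 = 3782 + 46 = 3828$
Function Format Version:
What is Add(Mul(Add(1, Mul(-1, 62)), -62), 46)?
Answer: 3828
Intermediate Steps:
Add(Mul(Add(1, Mul(-1, 62)), -62), 46) = Add(Mul(Add(1, -62), -62), 46) = Add(Mul(-61, -62), 46) = Add(3782, 46) = 3828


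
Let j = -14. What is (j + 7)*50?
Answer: -350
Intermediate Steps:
(j + 7)*50 = (-14 + 7)*50 = -7*50 = -350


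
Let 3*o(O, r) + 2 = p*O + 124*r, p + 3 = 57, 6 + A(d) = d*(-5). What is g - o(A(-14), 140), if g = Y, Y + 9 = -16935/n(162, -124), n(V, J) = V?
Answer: -380783/54 ≈ -7051.5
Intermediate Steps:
A(d) = -6 - 5*d (A(d) = -6 + d*(-5) = -6 - 5*d)
p = 54 (p = -3 + 57 = 54)
o(O, r) = -⅔ + 18*O + 124*r/3 (o(O, r) = -⅔ + (54*O + 124*r)/3 = -⅔ + (18*O + 124*r/3) = -⅔ + 18*O + 124*r/3)
Y = -6131/54 (Y = -9 - 16935/162 = -9 - 16935*1/162 = -9 - 5645/54 = -6131/54 ≈ -113.54)
g = -6131/54 ≈ -113.54
g - o(A(-14), 140) = -6131/54 - (-⅔ + 18*(-6 - 5*(-14)) + (124/3)*140) = -6131/54 - (-⅔ + 18*(-6 + 70) + 17360/3) = -6131/54 - (-⅔ + 18*64 + 17360/3) = -6131/54 - (-⅔ + 1152 + 17360/3) = -6131/54 - 1*6938 = -6131/54 - 6938 = -380783/54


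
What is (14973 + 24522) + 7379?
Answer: 46874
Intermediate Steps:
(14973 + 24522) + 7379 = 39495 + 7379 = 46874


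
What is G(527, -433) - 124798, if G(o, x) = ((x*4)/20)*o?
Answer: -852181/5 ≈ -1.7044e+5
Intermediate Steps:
G(o, x) = o*x/5 (G(o, x) = ((4*x)*(1/20))*o = (x/5)*o = o*x/5)
G(527, -433) - 124798 = (⅕)*527*(-433) - 124798 = -228191/5 - 124798 = -852181/5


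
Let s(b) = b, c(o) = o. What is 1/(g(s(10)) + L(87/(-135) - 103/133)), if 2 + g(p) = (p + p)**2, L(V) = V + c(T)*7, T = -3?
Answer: 5985/2247853 ≈ 0.0026625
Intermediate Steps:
L(V) = -21 + V (L(V) = V - 3*7 = V - 21 = -21 + V)
g(p) = -2 + 4*p**2 (g(p) = -2 + (p + p)**2 = -2 + (2*p)**2 = -2 + 4*p**2)
1/(g(s(10)) + L(87/(-135) - 103/133)) = 1/((-2 + 4*10**2) + (-21 + (87/(-135) - 103/133))) = 1/((-2 + 4*100) + (-21 + (87*(-1/135) - 103*1/133))) = 1/((-2 + 400) + (-21 + (-29/45 - 103/133))) = 1/(398 + (-21 - 8492/5985)) = 1/(398 - 134177/5985) = 1/(2247853/5985) = 5985/2247853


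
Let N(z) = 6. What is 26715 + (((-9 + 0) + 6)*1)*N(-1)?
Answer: 26697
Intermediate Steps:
26715 + (((-9 + 0) + 6)*1)*N(-1) = 26715 + (((-9 + 0) + 6)*1)*6 = 26715 + ((-9 + 6)*1)*6 = 26715 - 3*1*6 = 26715 - 3*6 = 26715 - 18 = 26697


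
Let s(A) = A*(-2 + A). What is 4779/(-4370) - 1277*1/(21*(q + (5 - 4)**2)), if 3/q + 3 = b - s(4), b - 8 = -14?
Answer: -24068339/321195 ≈ -74.934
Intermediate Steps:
b = -6 (b = 8 - 14 = -6)
q = -3/17 (q = 3/(-3 + (-6 - 4*(-2 + 4))) = 3/(-3 + (-6 - 4*2)) = 3/(-3 + (-6 - 1*8)) = 3/(-3 + (-6 - 8)) = 3/(-3 - 14) = 3/(-17) = 3*(-1/17) = -3/17 ≈ -0.17647)
4779/(-4370) - 1277*1/(21*(q + (5 - 4)**2)) = 4779/(-4370) - 1277*1/(21*(-3/17 + (5 - 4)**2)) = 4779*(-1/4370) - 1277*1/(21*(-3/17 + 1**2)) = -4779/4370 - 1277*1/(21*(-3/17 + 1)) = -4779/4370 - 1277/((14/17)*21) = -4779/4370 - 1277/294/17 = -4779/4370 - 1277*17/294 = -4779/4370 - 21709/294 = -24068339/321195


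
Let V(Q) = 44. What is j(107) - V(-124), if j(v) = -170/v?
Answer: -4878/107 ≈ -45.589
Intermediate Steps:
j(107) - V(-124) = -170/107 - 1*44 = -170*1/107 - 44 = -170/107 - 44 = -4878/107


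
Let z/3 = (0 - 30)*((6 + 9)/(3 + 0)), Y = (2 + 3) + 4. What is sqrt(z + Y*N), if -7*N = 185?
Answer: 3*I*sqrt(3745)/7 ≈ 26.227*I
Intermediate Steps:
N = -185/7 (N = -1/7*185 = -185/7 ≈ -26.429)
Y = 9 (Y = 5 + 4 = 9)
z = -450 (z = 3*((0 - 30)*((6 + 9)/(3 + 0))) = 3*(-450/3) = 3*(-30*5) = 3*(-150) = -450)
sqrt(z + Y*N) = sqrt(-450 + 9*(-185/7)) = sqrt(-450 - 1665/7) = sqrt(-4815/7) = 3*I*sqrt(3745)/7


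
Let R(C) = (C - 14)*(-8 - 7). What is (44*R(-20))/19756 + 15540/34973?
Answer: 24813690/15702877 ≈ 1.5802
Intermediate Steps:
R(C) = 210 - 15*C (R(C) = (-14 + C)*(-15) = 210 - 15*C)
(44*R(-20))/19756 + 15540/34973 = (44*(210 - 15*(-20)))/19756 + 15540/34973 = (44*(210 + 300))*(1/19756) + 15540*(1/34973) = (44*510)*(1/19756) + 15540/34973 = 22440*(1/19756) + 15540/34973 = 510/449 + 15540/34973 = 24813690/15702877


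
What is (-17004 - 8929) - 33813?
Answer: -59746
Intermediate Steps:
(-17004 - 8929) - 33813 = -25933 - 33813 = -59746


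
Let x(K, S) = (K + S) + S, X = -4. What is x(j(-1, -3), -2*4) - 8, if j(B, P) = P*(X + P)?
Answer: -3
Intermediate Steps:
j(B, P) = P*(-4 + P)
x(K, S) = K + 2*S
x(j(-1, -3), -2*4) - 8 = (-3*(-4 - 3) + 2*(-2*4)) - 8 = (-3*(-7) + 2*(-8)) - 8 = (21 - 16) - 8 = 5 - 8 = -3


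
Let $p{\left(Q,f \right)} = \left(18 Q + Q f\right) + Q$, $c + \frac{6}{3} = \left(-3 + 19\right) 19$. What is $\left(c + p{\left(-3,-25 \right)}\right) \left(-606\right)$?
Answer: $-193920$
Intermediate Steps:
$c = 302$ ($c = -2 + \left(-3 + 19\right) 19 = -2 + 16 \cdot 19 = -2 + 304 = 302$)
$p{\left(Q,f \right)} = 19 Q + Q f$
$\left(c + p{\left(-3,-25 \right)}\right) \left(-606\right) = \left(302 - 3 \left(19 - 25\right)\right) \left(-606\right) = \left(302 - -18\right) \left(-606\right) = \left(302 + 18\right) \left(-606\right) = 320 \left(-606\right) = -193920$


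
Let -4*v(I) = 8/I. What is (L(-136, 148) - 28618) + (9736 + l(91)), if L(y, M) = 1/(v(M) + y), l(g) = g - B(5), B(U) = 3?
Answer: -189161684/10065 ≈ -18794.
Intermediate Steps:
v(I) = -2/I
l(g) = -3 + g (l(g) = g - 1*3 = g - 3 = -3 + g)
L(y, M) = 1/(y - 2/M) (L(y, M) = 1/(-2/M + y) = 1/(y - 2/M))
(L(-136, 148) - 28618) + (9736 + l(91)) = (148/(-2 + 148*(-136)) - 28618) + (9736 + (-3 + 91)) = (148/(-2 - 20128) - 28618) + (9736 + 88) = (148/(-20130) - 28618) + 9824 = (148*(-1/20130) - 28618) + 9824 = (-74/10065 - 28618) + 9824 = -288040244/10065 + 9824 = -189161684/10065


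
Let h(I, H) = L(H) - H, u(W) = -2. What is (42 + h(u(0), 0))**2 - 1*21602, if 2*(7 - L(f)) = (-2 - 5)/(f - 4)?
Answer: -1234303/64 ≈ -19286.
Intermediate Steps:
L(f) = 7 + 7/(2*(-4 + f)) (L(f) = 7 - (-2 - 5)/(2*(f - 4)) = 7 - (-7)/(2*(-4 + f)) = 7 + 7/(2*(-4 + f)))
h(I, H) = -H + 7*(-7 + 2*H)/(2*(-4 + H)) (h(I, H) = 7*(-7 + 2*H)/(2*(-4 + H)) - H = -H + 7*(-7 + 2*H)/(2*(-4 + H)))
(42 + h(u(0), 0))**2 - 1*21602 = (42 + (-49/2 - 1*0**2 + 11*0)/(-4 + 0))**2 - 1*21602 = (42 + (-49/2 - 1*0 + 0)/(-4))**2 - 21602 = (42 - (-49/2 + 0 + 0)/4)**2 - 21602 = (42 - 1/4*(-49/2))**2 - 21602 = (42 + 49/8)**2 - 21602 = (385/8)**2 - 21602 = 148225/64 - 21602 = -1234303/64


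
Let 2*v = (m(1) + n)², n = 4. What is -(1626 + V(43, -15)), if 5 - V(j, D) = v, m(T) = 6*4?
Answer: -1239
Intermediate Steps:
m(T) = 24
v = 392 (v = (24 + 4)²/2 = (½)*28² = (½)*784 = 392)
V(j, D) = -387 (V(j, D) = 5 - 1*392 = 5 - 392 = -387)
-(1626 + V(43, -15)) = -(1626 - 387) = -1*1239 = -1239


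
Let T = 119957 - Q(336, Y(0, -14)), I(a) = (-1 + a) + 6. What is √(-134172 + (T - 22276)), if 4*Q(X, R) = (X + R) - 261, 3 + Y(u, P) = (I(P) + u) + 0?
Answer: I*√146027/2 ≈ 191.07*I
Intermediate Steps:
I(a) = 5 + a
Y(u, P) = 2 + P + u (Y(u, P) = -3 + (((5 + P) + u) + 0) = -3 + ((5 + P + u) + 0) = -3 + (5 + P + u) = 2 + P + u)
Q(X, R) = -261/4 + R/4 + X/4 (Q(X, R) = ((X + R) - 261)/4 = ((R + X) - 261)/4 = (-261 + R + X)/4 = -261/4 + R/4 + X/4)
T = 479765/4 (T = 119957 - (-261/4 + (2 - 14 + 0)/4 + (¼)*336) = 119957 - (-261/4 + (¼)*(-12) + 84) = 119957 - (-261/4 - 3 + 84) = 119957 - 1*63/4 = 119957 - 63/4 = 479765/4 ≈ 1.1994e+5)
√(-134172 + (T - 22276)) = √(-134172 + (479765/4 - 22276)) = √(-134172 + 390661/4) = √(-146027/4) = I*√146027/2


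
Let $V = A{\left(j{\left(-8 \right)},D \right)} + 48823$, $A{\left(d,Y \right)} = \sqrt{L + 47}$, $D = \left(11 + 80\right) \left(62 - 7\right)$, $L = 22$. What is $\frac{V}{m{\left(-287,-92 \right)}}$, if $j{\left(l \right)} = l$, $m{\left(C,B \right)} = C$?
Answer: $- \frac{48823}{287} - \frac{\sqrt{69}}{287} \approx -170.14$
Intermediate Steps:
$D = 5005$ ($D = 91 \cdot 55 = 5005$)
$A{\left(d,Y \right)} = \sqrt{69}$ ($A{\left(d,Y \right)} = \sqrt{22 + 47} = \sqrt{69}$)
$V = 48823 + \sqrt{69}$ ($V = \sqrt{69} + 48823 = 48823 + \sqrt{69} \approx 48831.0$)
$\frac{V}{m{\left(-287,-92 \right)}} = \frac{48823 + \sqrt{69}}{-287} = \left(48823 + \sqrt{69}\right) \left(- \frac{1}{287}\right) = - \frac{48823}{287} - \frac{\sqrt{69}}{287}$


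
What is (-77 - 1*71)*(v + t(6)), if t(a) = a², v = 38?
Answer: -10952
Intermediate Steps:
(-77 - 1*71)*(v + t(6)) = (-77 - 1*71)*(38 + 6²) = (-77 - 71)*(38 + 36) = -148*74 = -10952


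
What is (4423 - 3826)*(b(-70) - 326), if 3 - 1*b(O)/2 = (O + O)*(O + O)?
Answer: -23593440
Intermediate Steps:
b(O) = 6 - 8*O² (b(O) = 6 - 2*(O + O)*(O + O) = 6 - 2*2*O*2*O = 6 - 8*O²)
(4423 - 3826)*(b(-70) - 326) = (4423 - 3826)*((6 - 8*(-70)²) - 326) = 597*((6 - 8*4900) - 326) = 597*((6 - 39200) - 326) = 597*(-39194 - 326) = 597*(-39520) = -23593440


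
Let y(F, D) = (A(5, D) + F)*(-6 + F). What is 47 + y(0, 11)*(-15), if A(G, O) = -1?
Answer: -43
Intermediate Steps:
y(F, D) = (-1 + F)*(-6 + F)
47 + y(0, 11)*(-15) = 47 + (6 + 0**2 - 7*0)*(-15) = 47 + (6 + 0 + 0)*(-15) = 47 + 6*(-15) = 47 - 90 = -43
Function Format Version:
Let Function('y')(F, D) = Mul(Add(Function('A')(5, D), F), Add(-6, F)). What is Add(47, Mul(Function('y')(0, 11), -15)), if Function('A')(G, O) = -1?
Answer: -43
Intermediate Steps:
Function('y')(F, D) = Mul(Add(-1, F), Add(-6, F))
Add(47, Mul(Function('y')(0, 11), -15)) = Add(47, Mul(Add(6, Pow(0, 2), Mul(-7, 0)), -15)) = Add(47, Mul(Add(6, 0, 0), -15)) = Add(47, Mul(6, -15)) = Add(47, -90) = -43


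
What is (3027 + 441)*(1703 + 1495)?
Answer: 11090664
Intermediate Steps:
(3027 + 441)*(1703 + 1495) = 3468*3198 = 11090664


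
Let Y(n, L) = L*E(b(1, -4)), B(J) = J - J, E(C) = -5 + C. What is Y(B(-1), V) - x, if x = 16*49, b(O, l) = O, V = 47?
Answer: -972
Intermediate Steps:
B(J) = 0
Y(n, L) = -4*L (Y(n, L) = L*(-5 + 1) = L*(-4) = -4*L)
x = 784
Y(B(-1), V) - x = -4*47 - 1*784 = -188 - 784 = -972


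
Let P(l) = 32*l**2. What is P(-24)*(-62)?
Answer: -1142784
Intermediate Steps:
P(-24)*(-62) = (32*(-24)**2)*(-62) = (32*576)*(-62) = 18432*(-62) = -1142784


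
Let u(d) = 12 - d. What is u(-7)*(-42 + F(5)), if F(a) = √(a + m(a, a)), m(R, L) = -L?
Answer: -798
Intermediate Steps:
F(a) = 0 (F(a) = √(a - a) = √0 = 0)
u(-7)*(-42 + F(5)) = (12 - 1*(-7))*(-42 + 0) = (12 + 7)*(-42) = 19*(-42) = -798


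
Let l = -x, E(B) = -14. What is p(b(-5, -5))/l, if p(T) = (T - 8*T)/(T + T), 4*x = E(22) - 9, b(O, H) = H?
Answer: -14/23 ≈ -0.60870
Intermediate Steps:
x = -23/4 (x = (-14 - 9)/4 = (¼)*(-23) = -23/4 ≈ -5.7500)
l = 23/4 (l = -1*(-23/4) = 23/4 ≈ 5.7500)
p(T) = -7/2 (p(T) = (-7*T)/((2*T)) = (-7*T)*(1/(2*T)) = -7/2)
p(b(-5, -5))/l = -7/(2*23/4) = -7/2*4/23 = -14/23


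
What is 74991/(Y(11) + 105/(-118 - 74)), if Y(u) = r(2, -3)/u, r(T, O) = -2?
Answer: -17597888/171 ≈ -1.0291e+5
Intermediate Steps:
Y(u) = -2/u
74991/(Y(11) + 105/(-118 - 74)) = 74991/(-2/11 + 105/(-118 - 74)) = 74991/(-2*1/11 + 105/(-192)) = 74991/(-2/11 - 1/192*105) = 74991/(-2/11 - 35/64) = 74991/(-513/704) = 74991*(-704/513) = -17597888/171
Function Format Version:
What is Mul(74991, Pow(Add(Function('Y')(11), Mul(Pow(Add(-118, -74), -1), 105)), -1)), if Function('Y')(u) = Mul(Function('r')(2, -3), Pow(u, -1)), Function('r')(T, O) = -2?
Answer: Rational(-17597888, 171) ≈ -1.0291e+5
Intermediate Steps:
Function('Y')(u) = Mul(-2, Pow(u, -1))
Mul(74991, Pow(Add(Function('Y')(11), Mul(Pow(Add(-118, -74), -1), 105)), -1)) = Mul(74991, Pow(Add(Mul(-2, Pow(11, -1)), Mul(Pow(Add(-118, -74), -1), 105)), -1)) = Mul(74991, Pow(Add(Mul(-2, Rational(1, 11)), Mul(Pow(-192, -1), 105)), -1)) = Mul(74991, Pow(Add(Rational(-2, 11), Mul(Rational(-1, 192), 105)), -1)) = Mul(74991, Pow(Add(Rational(-2, 11), Rational(-35, 64)), -1)) = Mul(74991, Pow(Rational(-513, 704), -1)) = Mul(74991, Rational(-704, 513)) = Rational(-17597888, 171)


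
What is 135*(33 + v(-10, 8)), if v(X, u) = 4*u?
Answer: 8775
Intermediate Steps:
135*(33 + v(-10, 8)) = 135*(33 + 4*8) = 135*(33 + 32) = 135*65 = 8775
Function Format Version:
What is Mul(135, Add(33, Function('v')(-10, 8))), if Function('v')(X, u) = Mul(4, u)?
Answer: 8775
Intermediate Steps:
Mul(135, Add(33, Function('v')(-10, 8))) = Mul(135, Add(33, Mul(4, 8))) = Mul(135, Add(33, 32)) = Mul(135, 65) = 8775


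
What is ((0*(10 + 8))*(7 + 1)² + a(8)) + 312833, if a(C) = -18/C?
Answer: 1251323/4 ≈ 3.1283e+5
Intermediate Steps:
((0*(10 + 8))*(7 + 1)² + a(8)) + 312833 = ((0*(10 + 8))*(7 + 1)² - 18/8) + 312833 = ((0*18)*8² - 18*⅛) + 312833 = (0*64 - 9/4) + 312833 = (0 - 9/4) + 312833 = -9/4 + 312833 = 1251323/4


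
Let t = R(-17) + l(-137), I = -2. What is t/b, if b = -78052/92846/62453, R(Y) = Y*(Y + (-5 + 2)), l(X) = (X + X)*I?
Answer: -5211617388/79 ≈ -6.5970e+7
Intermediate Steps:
l(X) = -4*X (l(X) = (X + X)*(-2) = (2*X)*(-2) = -4*X)
R(Y) = Y*(-3 + Y) (R(Y) = Y*(Y - 3) = Y*(-3 + Y))
b = -158/11737877 (b = -78052*1/92846*(1/62453) = -3002/3571*1/62453 = -158/11737877 ≈ -1.3461e-5)
t = 888 (t = -17*(-3 - 17) - 4*(-137) = -17*(-20) + 548 = 340 + 548 = 888)
t/b = 888/(-158/11737877) = 888*(-11737877/158) = -5211617388/79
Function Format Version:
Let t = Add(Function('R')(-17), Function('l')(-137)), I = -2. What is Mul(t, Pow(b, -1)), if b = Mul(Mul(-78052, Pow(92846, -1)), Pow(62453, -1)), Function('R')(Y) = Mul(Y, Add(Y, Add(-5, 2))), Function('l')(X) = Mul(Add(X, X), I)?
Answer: Rational(-5211617388, 79) ≈ -6.5970e+7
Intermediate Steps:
Function('l')(X) = Mul(-4, X) (Function('l')(X) = Mul(Add(X, X), -2) = Mul(Mul(2, X), -2) = Mul(-4, X))
Function('R')(Y) = Mul(Y, Add(-3, Y)) (Function('R')(Y) = Mul(Y, Add(Y, -3)) = Mul(Y, Add(-3, Y)))
b = Rational(-158, 11737877) (b = Mul(Mul(-78052, Rational(1, 92846)), Rational(1, 62453)) = Mul(Rational(-3002, 3571), Rational(1, 62453)) = Rational(-158, 11737877) ≈ -1.3461e-5)
t = 888 (t = Add(Mul(-17, Add(-3, -17)), Mul(-4, -137)) = Add(Mul(-17, -20), 548) = Add(340, 548) = 888)
Mul(t, Pow(b, -1)) = Mul(888, Pow(Rational(-158, 11737877), -1)) = Mul(888, Rational(-11737877, 158)) = Rational(-5211617388, 79)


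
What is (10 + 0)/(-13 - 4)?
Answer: -10/17 ≈ -0.58823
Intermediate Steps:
(10 + 0)/(-13 - 4) = 10/(-17) = 10*(-1/17) = -10/17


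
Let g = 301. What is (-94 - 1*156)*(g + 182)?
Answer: -120750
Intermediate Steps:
(-94 - 1*156)*(g + 182) = (-94 - 1*156)*(301 + 182) = (-94 - 156)*483 = -250*483 = -120750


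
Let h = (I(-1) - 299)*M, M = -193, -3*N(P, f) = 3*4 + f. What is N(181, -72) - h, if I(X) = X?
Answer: -57880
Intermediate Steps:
N(P, f) = -4 - f/3 (N(P, f) = -(3*4 + f)/3 = -(12 + f)/3 = -4 - f/3)
h = 57900 (h = (-1 - 299)*(-193) = -300*(-193) = 57900)
N(181, -72) - h = (-4 - 1/3*(-72)) - 1*57900 = (-4 + 24) - 57900 = 20 - 57900 = -57880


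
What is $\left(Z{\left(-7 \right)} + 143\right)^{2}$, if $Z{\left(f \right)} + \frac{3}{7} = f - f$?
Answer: $\frac{996004}{49} \approx 20327.0$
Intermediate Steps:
$Z{\left(f \right)} = - \frac{3}{7}$ ($Z{\left(f \right)} = - \frac{3}{7} + \left(f - f\right) = - \frac{3}{7} + 0 = - \frac{3}{7}$)
$\left(Z{\left(-7 \right)} + 143\right)^{2} = \left(- \frac{3}{7} + 143\right)^{2} = \left(\frac{998}{7}\right)^{2} = \frac{996004}{49}$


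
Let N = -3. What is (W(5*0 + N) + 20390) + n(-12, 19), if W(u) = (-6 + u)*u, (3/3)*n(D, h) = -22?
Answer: 20395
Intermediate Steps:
n(D, h) = -22
W(u) = u*(-6 + u)
(W(5*0 + N) + 20390) + n(-12, 19) = ((5*0 - 3)*(-6 + (5*0 - 3)) + 20390) - 22 = ((0 - 3)*(-6 + (0 - 3)) + 20390) - 22 = (-3*(-6 - 3) + 20390) - 22 = (-3*(-9) + 20390) - 22 = (27 + 20390) - 22 = 20417 - 22 = 20395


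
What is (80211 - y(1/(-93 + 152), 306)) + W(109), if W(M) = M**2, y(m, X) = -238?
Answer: 92330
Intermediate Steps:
(80211 - y(1/(-93 + 152), 306)) + W(109) = (80211 - 1*(-238)) + 109**2 = (80211 + 238) + 11881 = 80449 + 11881 = 92330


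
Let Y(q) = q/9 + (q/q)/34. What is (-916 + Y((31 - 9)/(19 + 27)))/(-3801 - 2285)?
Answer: 6446227/42833268 ≈ 0.15050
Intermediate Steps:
Y(q) = 1/34 + q/9 (Y(q) = q*(⅑) + 1*(1/34) = q/9 + 1/34 = 1/34 + q/9)
(-916 + Y((31 - 9)/(19 + 27)))/(-3801 - 2285) = (-916 + (1/34 + ((31 - 9)/(19 + 27))/9))/(-3801 - 2285) = (-916 + (1/34 + (22/46)/9))/(-6086) = (-916 + (1/34 + (22*(1/46))/9))*(-1/6086) = (-916 + (1/34 + (⅑)*(11/23)))*(-1/6086) = (-916 + (1/34 + 11/207))*(-1/6086) = (-916 + 581/7038)*(-1/6086) = -6446227/7038*(-1/6086) = 6446227/42833268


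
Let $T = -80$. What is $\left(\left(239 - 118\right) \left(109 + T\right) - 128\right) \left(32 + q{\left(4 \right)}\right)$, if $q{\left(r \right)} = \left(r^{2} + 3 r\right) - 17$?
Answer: $145383$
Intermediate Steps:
$q{\left(r \right)} = -17 + r^{2} + 3 r$
$\left(\left(239 - 118\right) \left(109 + T\right) - 128\right) \left(32 + q{\left(4 \right)}\right) = \left(\left(239 - 118\right) \left(109 - 80\right) - 128\right) \left(32 + \left(-17 + 4^{2} + 3 \cdot 4\right)\right) = \left(121 \cdot 29 - 128\right) \left(32 + \left(-17 + 16 + 12\right)\right) = \left(3509 - 128\right) \left(32 + 11\right) = 3381 \cdot 43 = 145383$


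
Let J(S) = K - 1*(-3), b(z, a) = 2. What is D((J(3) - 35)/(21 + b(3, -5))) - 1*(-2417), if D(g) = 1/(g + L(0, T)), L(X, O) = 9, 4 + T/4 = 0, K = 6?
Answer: 437500/181 ≈ 2417.1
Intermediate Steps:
T = -16 (T = -16 + 4*0 = -16 + 0 = -16)
J(S) = 9 (J(S) = 6 - 1*(-3) = 6 + 3 = 9)
D(g) = 1/(9 + g) (D(g) = 1/(g + 9) = 1/(9 + g))
D((J(3) - 35)/(21 + b(3, -5))) - 1*(-2417) = 1/(9 + (9 - 35)/(21 + 2)) - 1*(-2417) = 1/(9 - 26/23) + 2417 = 1/(181/23) + 2417 = 23/181 + 2417 = 437500/181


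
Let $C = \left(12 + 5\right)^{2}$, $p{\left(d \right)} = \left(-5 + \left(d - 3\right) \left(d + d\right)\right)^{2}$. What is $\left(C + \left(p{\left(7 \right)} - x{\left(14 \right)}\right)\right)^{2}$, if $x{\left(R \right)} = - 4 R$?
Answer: $8678916$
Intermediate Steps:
$p{\left(d \right)} = \left(-5 + 2 d \left(-3 + d\right)\right)^{2}$ ($p{\left(d \right)} = \left(-5 + \left(-3 + d\right) 2 d\right)^{2} = \left(-5 + 2 d \left(-3 + d\right)\right)^{2}$)
$C = 289$ ($C = 17^{2} = 289$)
$\left(C + \left(p{\left(7 \right)} - x{\left(14 \right)}\right)\right)^{2} = \left(289 - \left(-56 - \left(5 - 2 \cdot 7^{2} + 6 \cdot 7\right)^{2}\right)\right)^{2} = \left(289 - \left(-56 - \left(5 - 98 + 42\right)^{2}\right)\right)^{2} = \left(289 + \left(\left(5 - 98 + 42\right)^{2} + 56\right)\right)^{2} = \left(289 + \left(\left(-51\right)^{2} + 56\right)\right)^{2} = \left(289 + \left(2601 + 56\right)\right)^{2} = \left(289 + 2657\right)^{2} = 2946^{2} = 8678916$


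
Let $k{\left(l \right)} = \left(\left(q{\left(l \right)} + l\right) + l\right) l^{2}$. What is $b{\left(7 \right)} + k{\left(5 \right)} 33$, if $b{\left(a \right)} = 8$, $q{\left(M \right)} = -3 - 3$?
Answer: $3308$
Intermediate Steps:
$q{\left(M \right)} = -6$
$k{\left(l \right)} = l^{2} \left(-6 + 2 l\right)$ ($k{\left(l \right)} = \left(\left(-6 + l\right) + l\right) l^{2} = \left(-6 + 2 l\right) l^{2} = l^{2} \left(-6 + 2 l\right)$)
$b{\left(7 \right)} + k{\left(5 \right)} 33 = 8 + 2 \cdot 5^{2} \left(-3 + 5\right) 33 = 8 + 2 \cdot 25 \cdot 2 \cdot 33 = 8 + 100 \cdot 33 = 8 + 3300 = 3308$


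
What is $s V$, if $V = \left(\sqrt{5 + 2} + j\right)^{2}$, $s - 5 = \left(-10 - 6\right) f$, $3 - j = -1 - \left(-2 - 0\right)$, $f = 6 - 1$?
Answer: $-825 - 300 \sqrt{7} \approx -1618.7$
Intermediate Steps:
$f = 5$
$j = 2$ ($j = 3 - \left(-1 - \left(-2 - 0\right)\right) = 3 - \left(-1 - \left(-2 + 0\right)\right) = 3 - \left(-1 - -2\right) = 3 - \left(-1 + 2\right) = 3 - 1 = 2$)
$s = -75$ ($s = 5 + \left(-10 - 6\right) 5 = 5 - 80 = -75$)
$V = \left(2 + \sqrt{7}\right)^{2}$ ($V = \left(\sqrt{5 + 2} + 2\right)^{2} = \left(\sqrt{7} + 2\right)^{2} = \left(2 + \sqrt{7}\right)^{2} \approx 21.583$)
$s V = - 75 \left(2 + \sqrt{7}\right)^{2}$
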